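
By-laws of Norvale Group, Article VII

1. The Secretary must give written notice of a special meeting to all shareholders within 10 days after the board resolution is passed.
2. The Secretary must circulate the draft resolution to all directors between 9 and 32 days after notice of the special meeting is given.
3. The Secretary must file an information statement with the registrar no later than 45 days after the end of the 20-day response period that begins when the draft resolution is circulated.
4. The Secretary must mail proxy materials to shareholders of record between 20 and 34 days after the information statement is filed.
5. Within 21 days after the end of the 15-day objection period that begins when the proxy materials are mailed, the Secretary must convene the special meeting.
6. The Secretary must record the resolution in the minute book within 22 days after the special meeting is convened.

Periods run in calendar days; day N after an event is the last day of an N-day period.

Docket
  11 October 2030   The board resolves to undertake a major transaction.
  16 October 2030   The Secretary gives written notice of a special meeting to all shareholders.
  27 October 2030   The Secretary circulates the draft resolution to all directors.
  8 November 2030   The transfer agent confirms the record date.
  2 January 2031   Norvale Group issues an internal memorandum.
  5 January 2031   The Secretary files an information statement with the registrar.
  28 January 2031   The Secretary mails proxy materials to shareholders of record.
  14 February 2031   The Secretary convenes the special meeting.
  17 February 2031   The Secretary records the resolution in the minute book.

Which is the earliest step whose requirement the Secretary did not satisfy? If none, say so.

Step 3

(1) due by 11 October 2030 + 10 days = 21 October 2030; completed 16 October 2030, before the deadline.
(2) the permitted window runs from 16 October 2030 + 9 = 25 October 2030 to 16 October 2030 + 32 = 17 November 2030; done 27 October 2030, which is between those dates.
(3) due by 16 November 2030 + 45 days = 31 December 2030; done 5 January 2031 — 5 days late.
That is the first point of non-compliance.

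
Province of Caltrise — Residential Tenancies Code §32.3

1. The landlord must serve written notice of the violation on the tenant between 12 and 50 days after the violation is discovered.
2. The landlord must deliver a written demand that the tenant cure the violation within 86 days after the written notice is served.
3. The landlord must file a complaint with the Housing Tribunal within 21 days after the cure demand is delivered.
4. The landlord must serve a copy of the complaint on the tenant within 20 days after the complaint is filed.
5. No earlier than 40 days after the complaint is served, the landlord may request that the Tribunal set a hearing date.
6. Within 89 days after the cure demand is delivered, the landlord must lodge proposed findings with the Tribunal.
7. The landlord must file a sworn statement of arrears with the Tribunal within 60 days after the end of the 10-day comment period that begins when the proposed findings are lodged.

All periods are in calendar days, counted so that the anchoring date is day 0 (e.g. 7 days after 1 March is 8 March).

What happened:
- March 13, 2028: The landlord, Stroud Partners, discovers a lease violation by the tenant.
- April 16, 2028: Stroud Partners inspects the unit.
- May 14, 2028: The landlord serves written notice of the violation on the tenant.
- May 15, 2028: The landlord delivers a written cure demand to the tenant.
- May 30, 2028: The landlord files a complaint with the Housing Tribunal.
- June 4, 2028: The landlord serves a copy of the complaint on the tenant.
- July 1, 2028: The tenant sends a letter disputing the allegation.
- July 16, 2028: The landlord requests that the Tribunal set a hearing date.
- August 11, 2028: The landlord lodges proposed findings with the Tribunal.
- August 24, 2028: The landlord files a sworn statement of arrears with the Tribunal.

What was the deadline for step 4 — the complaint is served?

Step 4 runs from May 30, 2028, when the complaint is filed. 20 days after May 30, 2028 is June 19, 2028.

June 19, 2028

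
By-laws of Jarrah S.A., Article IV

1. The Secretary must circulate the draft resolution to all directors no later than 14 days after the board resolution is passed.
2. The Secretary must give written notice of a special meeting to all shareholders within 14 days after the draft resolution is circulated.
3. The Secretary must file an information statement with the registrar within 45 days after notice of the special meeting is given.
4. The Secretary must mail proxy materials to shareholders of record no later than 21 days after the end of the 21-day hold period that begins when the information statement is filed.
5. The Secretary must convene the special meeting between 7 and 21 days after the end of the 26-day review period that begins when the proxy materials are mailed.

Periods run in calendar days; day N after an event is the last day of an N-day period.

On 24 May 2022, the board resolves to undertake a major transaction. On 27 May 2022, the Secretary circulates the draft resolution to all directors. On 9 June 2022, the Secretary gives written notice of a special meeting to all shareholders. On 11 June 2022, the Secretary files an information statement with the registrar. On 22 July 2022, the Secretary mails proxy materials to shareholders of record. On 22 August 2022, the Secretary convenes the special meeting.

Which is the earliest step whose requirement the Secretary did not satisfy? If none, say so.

Step 5

(1) due by 24 May 2022 + 14 days = 7 June 2022; completed 27 May 2022, before the deadline.
(2) due by 27 May 2022 + 14 days = 10 June 2022; 9 June 2022 is within that limit.
(3) due by 9 June 2022 + 45 days = 24 July 2022; completed 11 June 2022, before the deadline.
(4) due by 2 July 2022 + 21 days = 23 July 2022; completed 22 July 2022, before the deadline.
(5) the permitted window runs from 17 August 2022 + 7 = 24 August 2022 to 17 August 2022 + 21 = 7 September 2022; 22 August 2022 is 2 days too early.
The analysis stops there.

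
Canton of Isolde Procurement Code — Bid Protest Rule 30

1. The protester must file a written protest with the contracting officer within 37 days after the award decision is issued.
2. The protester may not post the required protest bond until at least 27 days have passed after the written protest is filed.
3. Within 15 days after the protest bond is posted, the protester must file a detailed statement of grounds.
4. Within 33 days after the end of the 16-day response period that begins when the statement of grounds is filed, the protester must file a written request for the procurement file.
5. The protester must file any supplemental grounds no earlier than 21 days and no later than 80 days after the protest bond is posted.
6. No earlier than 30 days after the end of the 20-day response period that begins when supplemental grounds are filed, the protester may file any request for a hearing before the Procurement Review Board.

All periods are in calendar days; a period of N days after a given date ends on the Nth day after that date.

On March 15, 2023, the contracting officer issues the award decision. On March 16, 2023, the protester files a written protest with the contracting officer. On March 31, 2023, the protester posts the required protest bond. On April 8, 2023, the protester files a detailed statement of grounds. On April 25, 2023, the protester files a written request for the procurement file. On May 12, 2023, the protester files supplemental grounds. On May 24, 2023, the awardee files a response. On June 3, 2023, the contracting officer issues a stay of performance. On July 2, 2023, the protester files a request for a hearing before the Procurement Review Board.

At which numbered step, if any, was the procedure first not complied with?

Step 2

(1) due by March 15, 2023 + 37 days = April 21, 2023; March 16, 2023 is within that limit.
(2) permitted from March 16, 2023 + 27 days = April 12, 2023 onward; acted on March 31, 2023, 12 days prematurely.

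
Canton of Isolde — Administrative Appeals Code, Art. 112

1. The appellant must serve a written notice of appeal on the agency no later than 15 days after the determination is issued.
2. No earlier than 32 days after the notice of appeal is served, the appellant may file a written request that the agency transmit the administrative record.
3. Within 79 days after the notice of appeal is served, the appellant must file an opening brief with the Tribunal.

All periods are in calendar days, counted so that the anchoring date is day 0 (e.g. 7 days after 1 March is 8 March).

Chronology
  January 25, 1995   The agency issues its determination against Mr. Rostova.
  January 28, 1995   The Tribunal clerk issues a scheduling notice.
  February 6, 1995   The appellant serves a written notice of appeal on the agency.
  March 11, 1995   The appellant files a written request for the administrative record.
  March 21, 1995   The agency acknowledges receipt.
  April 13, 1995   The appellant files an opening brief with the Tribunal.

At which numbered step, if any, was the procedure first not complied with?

None — every step was satisfied

Step 1: 15 days after January 25, 1995 (when the determination is issued) is February 9, 1995; February 6, 1995 is within that limit.
Step 2: the earliest permitted date is 32 days after February 6, 1995 (when the notice of appeal is served), i.e. March 10, 1995; March 11, 1995 is on or after that date.
Step 3: 79 days after February 6, 1995 (when the notice of appeal is served) is April 26, 1995; April 13, 1995 is within that limit.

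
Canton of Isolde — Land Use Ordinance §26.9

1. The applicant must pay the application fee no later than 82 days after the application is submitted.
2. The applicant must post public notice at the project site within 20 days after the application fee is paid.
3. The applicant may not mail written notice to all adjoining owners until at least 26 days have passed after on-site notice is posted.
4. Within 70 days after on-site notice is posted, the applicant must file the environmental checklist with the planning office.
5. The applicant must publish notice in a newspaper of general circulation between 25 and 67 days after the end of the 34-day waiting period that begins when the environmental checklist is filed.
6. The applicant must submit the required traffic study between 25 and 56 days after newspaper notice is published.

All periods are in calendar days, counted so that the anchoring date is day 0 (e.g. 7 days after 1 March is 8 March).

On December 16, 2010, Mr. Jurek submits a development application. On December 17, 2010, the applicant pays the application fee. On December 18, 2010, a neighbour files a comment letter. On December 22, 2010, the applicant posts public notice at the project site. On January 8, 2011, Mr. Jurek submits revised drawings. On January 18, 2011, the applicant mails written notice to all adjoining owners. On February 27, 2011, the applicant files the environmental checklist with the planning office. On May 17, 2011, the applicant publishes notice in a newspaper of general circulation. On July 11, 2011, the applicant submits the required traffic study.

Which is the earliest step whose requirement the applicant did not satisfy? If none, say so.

Step 1 — counting 82 days from December 16, 2010 (when the application is submitted) gives a deadline of March 8, 2011; completed December 17, 2010, before the deadline.
Step 2 — counting 20 days from December 17, 2010 (when the application fee is paid) gives a deadline of January 6, 2011; December 22, 2010 is within that limit.
Step 3 — must wait 26 days from December 22, 2010 (when on-site notice is posted), so not before January 17, 2011; done January 18, 2011, after the minimum wait.
Step 4 — counting 70 days from December 22, 2010 (when on-site notice is posted) gives a deadline of March 2, 2011; done February 27, 2011 — timely.
Step 5 — 25 and 67 days from April 2, 2011 (end of the 34-day waiting period, which began when the environmental checklist is filed on February 27, 2011) are April 27, 2011 and June 8, 2011 respectively; done May 17, 2011 — within the window.
Step 6 — 25 and 56 days from May 17, 2011 (when newspaper notice is published) are June 11, 2011 and July 12, 2011 respectively; July 11, 2011 falls inside that range.

None — every step was satisfied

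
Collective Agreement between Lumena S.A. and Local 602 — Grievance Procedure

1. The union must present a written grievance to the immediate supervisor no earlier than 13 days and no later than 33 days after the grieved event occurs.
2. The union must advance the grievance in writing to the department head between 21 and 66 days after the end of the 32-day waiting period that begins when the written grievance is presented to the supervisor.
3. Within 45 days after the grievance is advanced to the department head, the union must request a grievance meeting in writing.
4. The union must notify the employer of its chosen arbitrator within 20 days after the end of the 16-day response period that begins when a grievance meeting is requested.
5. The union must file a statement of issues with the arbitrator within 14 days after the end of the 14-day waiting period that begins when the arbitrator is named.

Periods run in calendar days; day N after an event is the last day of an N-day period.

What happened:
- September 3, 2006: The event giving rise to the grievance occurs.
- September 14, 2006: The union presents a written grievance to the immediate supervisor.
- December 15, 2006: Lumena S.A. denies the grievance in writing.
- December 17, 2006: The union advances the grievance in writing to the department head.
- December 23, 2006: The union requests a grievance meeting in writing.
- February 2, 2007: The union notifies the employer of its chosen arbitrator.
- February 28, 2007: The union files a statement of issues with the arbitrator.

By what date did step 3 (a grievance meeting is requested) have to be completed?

Step 3 runs from December 17, 2006, when the grievance is advanced to the department head. 45 days after December 17, 2006 is January 31, 2007.

January 31, 2007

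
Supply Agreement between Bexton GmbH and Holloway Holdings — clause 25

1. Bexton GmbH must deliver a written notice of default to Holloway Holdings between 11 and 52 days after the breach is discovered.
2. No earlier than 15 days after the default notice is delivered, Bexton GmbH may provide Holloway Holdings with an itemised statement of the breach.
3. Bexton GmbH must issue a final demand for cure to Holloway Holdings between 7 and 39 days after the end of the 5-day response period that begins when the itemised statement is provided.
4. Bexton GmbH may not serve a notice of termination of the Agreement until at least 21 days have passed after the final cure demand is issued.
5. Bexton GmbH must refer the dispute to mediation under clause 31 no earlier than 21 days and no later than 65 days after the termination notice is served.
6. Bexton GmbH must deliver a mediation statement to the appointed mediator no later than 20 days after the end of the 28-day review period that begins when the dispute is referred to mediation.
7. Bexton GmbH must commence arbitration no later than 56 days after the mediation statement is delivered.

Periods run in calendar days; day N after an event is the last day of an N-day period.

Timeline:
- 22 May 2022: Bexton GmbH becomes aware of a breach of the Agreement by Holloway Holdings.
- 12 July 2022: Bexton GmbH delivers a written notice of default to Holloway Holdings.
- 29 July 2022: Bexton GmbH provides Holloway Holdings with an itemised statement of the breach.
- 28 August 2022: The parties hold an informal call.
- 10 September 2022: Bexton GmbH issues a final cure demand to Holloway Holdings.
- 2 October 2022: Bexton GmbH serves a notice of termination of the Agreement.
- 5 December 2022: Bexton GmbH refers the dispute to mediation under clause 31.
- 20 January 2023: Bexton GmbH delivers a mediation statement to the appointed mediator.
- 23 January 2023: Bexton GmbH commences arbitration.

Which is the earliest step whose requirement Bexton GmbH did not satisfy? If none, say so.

None — every step was satisfied

(1) the permitted window runs from 22 May 2022 + 11 = 2 June 2022 to 22 May 2022 + 52 = 13 July 2022; done 12 July 2022, which is between those dates.
(2) permitted from 12 July 2022 + 15 days = 27 July 2022 onward; 29 July 2022 is on or after that date.
(3) the permitted window runs from 3 August 2022 + 7 = 10 August 2022 to 3 August 2022 + 39 = 11 September 2022; done 10 September 2022 — within the window.
(4) permitted from 10 September 2022 + 21 days = 1 October 2022 onward; done 2 October 2022, after the minimum wait.
(5) the permitted window runs from 2 October 2022 + 21 = 23 October 2022 to 2 October 2022 + 65 = 6 December 2022; 5 December 2022 falls inside that range.
(6) due by 2 January 2023 + 20 days = 22 January 2023; completed 20 January 2023, before the deadline.
(7) due by 20 January 2023 + 56 days = 17 March 2023; done 23 January 2023 — timely.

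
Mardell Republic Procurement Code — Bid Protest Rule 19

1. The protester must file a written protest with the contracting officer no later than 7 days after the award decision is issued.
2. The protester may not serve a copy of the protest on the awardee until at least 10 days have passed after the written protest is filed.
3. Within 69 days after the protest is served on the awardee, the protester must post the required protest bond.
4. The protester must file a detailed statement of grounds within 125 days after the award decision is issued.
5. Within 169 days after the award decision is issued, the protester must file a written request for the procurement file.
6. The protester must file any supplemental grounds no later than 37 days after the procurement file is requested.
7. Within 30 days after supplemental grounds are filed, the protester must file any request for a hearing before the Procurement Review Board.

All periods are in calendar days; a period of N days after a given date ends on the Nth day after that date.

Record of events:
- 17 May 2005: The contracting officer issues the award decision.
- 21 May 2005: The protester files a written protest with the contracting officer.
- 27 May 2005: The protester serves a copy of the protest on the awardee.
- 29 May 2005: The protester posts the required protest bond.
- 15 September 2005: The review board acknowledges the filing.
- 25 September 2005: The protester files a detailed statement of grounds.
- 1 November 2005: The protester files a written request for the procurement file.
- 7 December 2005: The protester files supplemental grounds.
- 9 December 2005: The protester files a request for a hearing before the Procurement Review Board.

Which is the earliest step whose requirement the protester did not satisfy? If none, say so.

Step 1 — counting 7 days from 17 May 2005 (when the award decision is issued) gives a deadline of 24 May 2005; 21 May 2005 is within that limit.
Step 2 — must wait 10 days from 21 May 2005 (when the written protest is filed), so not before 31 May 2005; done 27 May 2005 — 4 days too early.
The analysis stops there.

Step 2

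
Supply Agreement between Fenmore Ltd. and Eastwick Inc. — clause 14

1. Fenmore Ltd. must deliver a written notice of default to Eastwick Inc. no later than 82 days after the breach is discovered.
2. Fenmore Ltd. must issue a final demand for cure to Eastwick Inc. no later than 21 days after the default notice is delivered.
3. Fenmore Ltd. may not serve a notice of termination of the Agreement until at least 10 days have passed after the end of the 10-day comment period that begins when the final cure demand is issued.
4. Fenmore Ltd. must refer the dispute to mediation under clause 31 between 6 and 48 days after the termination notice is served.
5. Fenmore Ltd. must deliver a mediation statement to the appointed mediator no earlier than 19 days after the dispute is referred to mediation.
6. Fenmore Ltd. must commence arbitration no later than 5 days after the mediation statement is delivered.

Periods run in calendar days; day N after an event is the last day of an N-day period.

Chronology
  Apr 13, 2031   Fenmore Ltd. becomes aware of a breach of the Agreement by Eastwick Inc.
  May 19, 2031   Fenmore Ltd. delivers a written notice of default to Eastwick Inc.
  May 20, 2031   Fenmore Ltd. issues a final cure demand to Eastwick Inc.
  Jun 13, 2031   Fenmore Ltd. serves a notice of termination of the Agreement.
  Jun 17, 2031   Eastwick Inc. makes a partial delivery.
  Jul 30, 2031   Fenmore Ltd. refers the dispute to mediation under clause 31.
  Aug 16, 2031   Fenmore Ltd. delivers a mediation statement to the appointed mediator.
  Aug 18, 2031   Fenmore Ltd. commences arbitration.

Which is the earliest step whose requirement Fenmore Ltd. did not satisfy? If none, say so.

Step 5

Step 1 — counting 82 days from Apr 13, 2031 (when the breach is discovered) gives a deadline of Jul 4, 2031; completed May 19, 2031, before the deadline.
Step 2 — counting 21 days from May 19, 2031 (when the default notice is delivered) gives a deadline of Jun 9, 2031; done May 20, 2031 — timely.
Step 3 — must wait 10 days from May 30, 2031 (end of the 10-day comment period, which began when the final cure demand is issued on May 20, 2031), so not before Jun 9, 2031; done Jun 13, 2031 — permitted.
Step 4 — 6 and 48 days from Jun 13, 2031 (when the termination notice is served) are Jun 19, 2031 and Jul 31, 2031 respectively; Jul 30, 2031 falls inside that range.
Step 5 — must wait 19 days from Jul 30, 2031 (when the dispute is referred to mediation), so not before Aug 18, 2031; acted on Aug 16, 2031, 2 days prematurely.
Later steps need not be reached.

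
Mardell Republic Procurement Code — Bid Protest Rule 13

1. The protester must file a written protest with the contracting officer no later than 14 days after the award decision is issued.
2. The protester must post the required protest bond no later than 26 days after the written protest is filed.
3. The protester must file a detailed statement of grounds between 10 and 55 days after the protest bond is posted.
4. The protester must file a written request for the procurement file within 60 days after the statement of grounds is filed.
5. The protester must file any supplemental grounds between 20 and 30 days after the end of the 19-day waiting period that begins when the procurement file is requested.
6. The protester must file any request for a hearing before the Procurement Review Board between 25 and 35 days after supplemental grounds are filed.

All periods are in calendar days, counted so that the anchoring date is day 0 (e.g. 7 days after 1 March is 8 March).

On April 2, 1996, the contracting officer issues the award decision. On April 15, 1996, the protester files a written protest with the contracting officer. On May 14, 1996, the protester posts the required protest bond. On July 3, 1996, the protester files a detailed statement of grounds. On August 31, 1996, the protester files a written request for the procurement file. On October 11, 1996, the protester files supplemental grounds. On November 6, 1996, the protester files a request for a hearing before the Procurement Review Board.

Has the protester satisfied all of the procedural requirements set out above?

No

Step 1 — counting 14 days from April 2, 1996 (when the award decision is issued) gives a deadline of April 16, 1996; done April 15, 1996 — timely.
Step 2 — counting 26 days from April 15, 1996 (when the written protest is filed) gives a deadline of May 11, 1996; May 14, 1996 misses that deadline by 3 days.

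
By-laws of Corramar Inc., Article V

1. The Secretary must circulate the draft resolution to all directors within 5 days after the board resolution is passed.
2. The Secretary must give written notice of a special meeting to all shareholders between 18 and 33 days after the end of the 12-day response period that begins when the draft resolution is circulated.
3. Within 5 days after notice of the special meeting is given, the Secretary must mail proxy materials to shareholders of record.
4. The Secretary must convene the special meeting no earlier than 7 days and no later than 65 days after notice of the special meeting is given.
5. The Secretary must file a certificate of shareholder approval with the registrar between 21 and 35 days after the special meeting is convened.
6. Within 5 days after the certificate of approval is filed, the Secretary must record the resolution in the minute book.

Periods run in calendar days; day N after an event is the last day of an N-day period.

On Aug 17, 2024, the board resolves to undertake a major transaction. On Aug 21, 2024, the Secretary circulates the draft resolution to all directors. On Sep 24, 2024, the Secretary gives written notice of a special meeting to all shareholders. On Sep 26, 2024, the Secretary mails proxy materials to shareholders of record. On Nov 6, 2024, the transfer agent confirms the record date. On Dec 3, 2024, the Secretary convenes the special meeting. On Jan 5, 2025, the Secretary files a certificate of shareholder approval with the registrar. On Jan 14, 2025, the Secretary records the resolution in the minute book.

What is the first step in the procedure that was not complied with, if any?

(1) due by Aug 17, 2024 + 5 days = Aug 22, 2024; done Aug 21, 2024 — timely.
(2) the permitted window runs from Sep 2, 2024 + 18 = Sep 20, 2024 to Sep 2, 2024 + 33 = Oct 5, 2024; done Sep 24, 2024 — within the window.
(3) due by Sep 24, 2024 + 5 days = Sep 29, 2024; done Sep 26, 2024 — timely.
(4) the permitted window runs from Sep 24, 2024 + 7 = Oct 1, 2024 to Sep 24, 2024 + 65 = Nov 28, 2024; done Dec 3, 2024 — 5 days after the window closed.
No need to go further; step 4 was not satisfied.

Step 4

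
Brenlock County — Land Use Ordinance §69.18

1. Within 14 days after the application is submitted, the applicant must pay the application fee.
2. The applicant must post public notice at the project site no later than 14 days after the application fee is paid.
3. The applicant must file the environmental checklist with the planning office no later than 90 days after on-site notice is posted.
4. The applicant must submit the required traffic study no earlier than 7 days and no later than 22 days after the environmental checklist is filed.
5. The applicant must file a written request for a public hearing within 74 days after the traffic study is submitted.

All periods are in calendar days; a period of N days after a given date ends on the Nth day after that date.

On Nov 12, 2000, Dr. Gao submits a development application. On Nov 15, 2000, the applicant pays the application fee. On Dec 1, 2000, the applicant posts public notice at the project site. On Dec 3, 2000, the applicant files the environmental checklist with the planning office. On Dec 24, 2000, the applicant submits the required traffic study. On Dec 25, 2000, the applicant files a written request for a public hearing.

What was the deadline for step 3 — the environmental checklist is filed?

Step 3 runs from Dec 1, 2000, when on-site notice is posted. 90 days after Dec 1, 2000 is Mar 1, 2001.

Mar 1, 2001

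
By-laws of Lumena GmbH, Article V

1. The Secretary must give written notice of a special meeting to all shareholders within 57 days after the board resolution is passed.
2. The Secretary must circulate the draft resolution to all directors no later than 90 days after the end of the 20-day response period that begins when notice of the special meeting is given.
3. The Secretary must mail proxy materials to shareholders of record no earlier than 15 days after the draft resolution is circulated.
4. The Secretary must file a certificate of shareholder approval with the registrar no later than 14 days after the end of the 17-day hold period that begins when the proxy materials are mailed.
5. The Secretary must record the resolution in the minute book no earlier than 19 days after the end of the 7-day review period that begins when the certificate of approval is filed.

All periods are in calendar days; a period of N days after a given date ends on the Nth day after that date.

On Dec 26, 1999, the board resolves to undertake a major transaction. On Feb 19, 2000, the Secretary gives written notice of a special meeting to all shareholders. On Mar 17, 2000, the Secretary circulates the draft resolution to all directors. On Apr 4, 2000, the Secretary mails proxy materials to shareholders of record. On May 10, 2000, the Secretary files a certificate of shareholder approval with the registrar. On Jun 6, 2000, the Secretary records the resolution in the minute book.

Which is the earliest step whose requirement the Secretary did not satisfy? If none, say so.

Step 1: 57 days after Dec 26, 1999 (when the board resolution is passed) is Feb 21, 2000; completed Feb 19, 2000, before the deadline.
Step 2: 90 days after Mar 10, 2000 (end of the 20-day response period, which began when notice of the special meeting is given on Feb 19, 2000) is Jun 8, 2000; done Mar 17, 2000 — timely.
Step 3: the earliest permitted date is 15 days after Mar 17, 2000 (when the draft resolution is circulated), i.e. Apr 1, 2000; done Apr 4, 2000, after the minimum wait.
Step 4: 14 days after Apr 21, 2000 (end of the 17-day hold period, which began when the proxy materials are mailed on Apr 4, 2000) is May 5, 2000; May 10, 2000 misses that deadline by 5 days.

Step 4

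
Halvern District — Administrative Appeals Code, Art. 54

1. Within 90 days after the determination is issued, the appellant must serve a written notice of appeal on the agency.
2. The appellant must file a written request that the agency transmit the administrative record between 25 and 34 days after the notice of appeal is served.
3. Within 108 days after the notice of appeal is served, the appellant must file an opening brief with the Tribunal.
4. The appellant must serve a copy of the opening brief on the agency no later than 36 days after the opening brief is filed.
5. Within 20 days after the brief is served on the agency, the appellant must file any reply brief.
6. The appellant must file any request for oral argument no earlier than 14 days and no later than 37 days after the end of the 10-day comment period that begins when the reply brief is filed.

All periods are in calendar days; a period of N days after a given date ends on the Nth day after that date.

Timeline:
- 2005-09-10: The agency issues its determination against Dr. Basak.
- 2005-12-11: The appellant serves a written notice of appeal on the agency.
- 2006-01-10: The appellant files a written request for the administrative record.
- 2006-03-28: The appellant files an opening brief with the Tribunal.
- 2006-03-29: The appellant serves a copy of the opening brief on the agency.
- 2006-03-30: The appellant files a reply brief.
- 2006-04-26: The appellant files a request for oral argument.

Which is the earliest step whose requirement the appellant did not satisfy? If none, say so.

Step 1 — counting 90 days from 2005-09-10 (when the determination is issued) gives a deadline of 2005-12-09; not done until 2005-12-11, 2 days after the deadline.

Step 1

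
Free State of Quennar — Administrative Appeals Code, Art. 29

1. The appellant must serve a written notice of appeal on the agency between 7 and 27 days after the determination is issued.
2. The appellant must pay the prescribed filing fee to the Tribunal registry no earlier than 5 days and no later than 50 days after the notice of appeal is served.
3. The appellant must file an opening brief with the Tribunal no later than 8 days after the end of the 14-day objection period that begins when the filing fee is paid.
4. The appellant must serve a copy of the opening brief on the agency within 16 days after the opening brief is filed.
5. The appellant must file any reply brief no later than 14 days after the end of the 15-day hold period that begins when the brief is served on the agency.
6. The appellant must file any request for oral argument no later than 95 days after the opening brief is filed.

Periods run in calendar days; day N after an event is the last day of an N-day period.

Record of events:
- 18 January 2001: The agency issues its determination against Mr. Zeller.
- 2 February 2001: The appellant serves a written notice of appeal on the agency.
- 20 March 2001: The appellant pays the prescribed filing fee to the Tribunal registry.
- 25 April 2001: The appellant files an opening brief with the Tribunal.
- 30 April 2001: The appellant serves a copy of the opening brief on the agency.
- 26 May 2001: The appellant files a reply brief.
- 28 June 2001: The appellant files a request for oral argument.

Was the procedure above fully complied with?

(1) the permitted window runs from 18 January 2001 + 7 = 25 January 2001 to 18 January 2001 + 27 = 14 February 2001; done 2 February 2001, which is between those dates.
(2) the permitted window runs from 2 February 2001 + 5 = 7 February 2001 to 2 February 2001 + 50 = 24 March 2001; done 20 March 2001, which is between those dates.
(3) due by 3 April 2001 + 8 days = 11 April 2001; 25 April 2001 misses that deadline by 14 days.

No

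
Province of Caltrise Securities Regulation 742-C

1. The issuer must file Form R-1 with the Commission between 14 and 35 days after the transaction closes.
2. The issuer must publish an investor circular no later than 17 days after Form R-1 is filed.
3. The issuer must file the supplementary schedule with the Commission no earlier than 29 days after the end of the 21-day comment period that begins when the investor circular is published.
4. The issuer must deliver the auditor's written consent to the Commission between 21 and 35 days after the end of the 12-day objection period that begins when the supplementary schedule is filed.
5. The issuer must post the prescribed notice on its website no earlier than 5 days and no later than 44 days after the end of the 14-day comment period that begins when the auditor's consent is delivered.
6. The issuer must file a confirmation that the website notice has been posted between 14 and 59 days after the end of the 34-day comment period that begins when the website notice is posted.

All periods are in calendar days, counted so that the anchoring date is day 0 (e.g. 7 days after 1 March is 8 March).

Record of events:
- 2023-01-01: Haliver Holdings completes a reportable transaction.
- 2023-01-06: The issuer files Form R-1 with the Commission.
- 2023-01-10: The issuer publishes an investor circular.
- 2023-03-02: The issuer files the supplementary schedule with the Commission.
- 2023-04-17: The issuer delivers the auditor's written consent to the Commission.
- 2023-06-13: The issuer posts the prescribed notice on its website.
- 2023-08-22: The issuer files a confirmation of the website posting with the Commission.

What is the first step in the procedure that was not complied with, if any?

Step 1 — 14 and 35 days from 2023-01-01 (when the transaction closes) are 2023-01-15 and 2023-02-05 respectively; done 2023-01-06 — 9 days before the window opened.

Step 1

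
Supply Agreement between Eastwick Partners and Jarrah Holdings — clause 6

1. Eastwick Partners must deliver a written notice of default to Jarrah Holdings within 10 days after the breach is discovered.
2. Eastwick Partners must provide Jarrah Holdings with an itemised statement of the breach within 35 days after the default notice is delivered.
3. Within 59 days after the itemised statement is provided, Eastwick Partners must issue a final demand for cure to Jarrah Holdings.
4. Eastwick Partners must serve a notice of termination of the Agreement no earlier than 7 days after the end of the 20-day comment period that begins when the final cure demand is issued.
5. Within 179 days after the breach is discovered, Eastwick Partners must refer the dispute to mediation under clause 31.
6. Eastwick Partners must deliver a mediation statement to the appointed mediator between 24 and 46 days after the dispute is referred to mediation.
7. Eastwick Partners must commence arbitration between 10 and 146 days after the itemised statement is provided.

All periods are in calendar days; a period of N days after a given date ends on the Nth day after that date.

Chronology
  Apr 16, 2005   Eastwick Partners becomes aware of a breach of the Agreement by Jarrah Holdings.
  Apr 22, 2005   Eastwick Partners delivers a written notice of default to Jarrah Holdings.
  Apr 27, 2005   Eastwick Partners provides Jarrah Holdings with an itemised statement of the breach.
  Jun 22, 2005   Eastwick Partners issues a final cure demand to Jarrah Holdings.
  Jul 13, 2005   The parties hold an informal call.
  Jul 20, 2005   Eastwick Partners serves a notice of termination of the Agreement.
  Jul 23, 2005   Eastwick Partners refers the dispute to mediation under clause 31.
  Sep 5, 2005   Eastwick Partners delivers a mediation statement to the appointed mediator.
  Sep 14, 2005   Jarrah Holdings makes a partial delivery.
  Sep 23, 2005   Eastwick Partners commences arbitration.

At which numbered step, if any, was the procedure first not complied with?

Step 7

(1) due by Apr 16, 2005 + 10 days = Apr 26, 2005; Apr 22, 2005 is within that limit.
(2) due by Apr 22, 2005 + 35 days = May 27, 2005; completed Apr 27, 2005, before the deadline.
(3) due by Apr 27, 2005 + 59 days = Jun 25, 2005; Jun 22, 2005 is within that limit.
(4) permitted from Jul 12, 2005 + 7 days = Jul 19, 2005 onward; done Jul 20, 2005, after the minimum wait.
(5) due by Apr 16, 2005 + 179 days = Oct 12, 2005; Jul 23, 2005 is within that limit.
(6) the permitted window runs from Jul 23, 2005 + 24 = Aug 16, 2005 to Jul 23, 2005 + 46 = Sep 7, 2005; done Sep 5, 2005 — within the window.
(7) the permitted window runs from Apr 27, 2005 + 10 = May 7, 2005 to Apr 27, 2005 + 146 = Sep 20, 2005; Sep 23, 2005 is 3 days past the end of the window.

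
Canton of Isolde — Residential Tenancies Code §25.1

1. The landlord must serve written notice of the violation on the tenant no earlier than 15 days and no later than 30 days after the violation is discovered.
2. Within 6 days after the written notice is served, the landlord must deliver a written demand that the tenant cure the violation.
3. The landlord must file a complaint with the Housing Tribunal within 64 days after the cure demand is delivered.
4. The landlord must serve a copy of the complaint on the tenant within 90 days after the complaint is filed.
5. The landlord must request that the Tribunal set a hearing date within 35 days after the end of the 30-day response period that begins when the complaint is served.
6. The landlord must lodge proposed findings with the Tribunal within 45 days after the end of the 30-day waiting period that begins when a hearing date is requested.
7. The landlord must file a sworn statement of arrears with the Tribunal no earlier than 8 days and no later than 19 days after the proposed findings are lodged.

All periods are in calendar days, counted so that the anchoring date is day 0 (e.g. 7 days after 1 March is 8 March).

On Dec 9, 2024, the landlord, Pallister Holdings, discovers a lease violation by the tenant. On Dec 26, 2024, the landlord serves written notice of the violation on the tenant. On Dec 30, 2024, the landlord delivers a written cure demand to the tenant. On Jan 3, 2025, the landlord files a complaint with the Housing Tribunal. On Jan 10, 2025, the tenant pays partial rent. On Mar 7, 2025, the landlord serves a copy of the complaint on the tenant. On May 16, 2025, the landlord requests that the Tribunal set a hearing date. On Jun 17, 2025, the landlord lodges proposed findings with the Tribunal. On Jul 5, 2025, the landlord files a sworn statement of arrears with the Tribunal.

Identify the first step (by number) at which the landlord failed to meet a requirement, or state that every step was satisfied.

(1) the permitted window runs from Dec 9, 2024 + 15 = Dec 24, 2024 to Dec 9, 2024 + 30 = Jan 8, 2025; Dec 26, 2024 falls inside that range.
(2) due by Dec 26, 2024 + 6 days = Jan 1, 2025; done Dec 30, 2024 — timely.
(3) due by Dec 30, 2024 + 64 days = Mar 4, 2025; done Jan 3, 2025 — timely.
(4) due by Jan 3, 2025 + 90 days = Apr 3, 2025; done Mar 7, 2025 — timely.
(5) due by Apr 6, 2025 + 35 days = May 11, 2025; May 16, 2025 misses that deadline by 5 days.
No need to go further; step 5 was not satisfied.

Step 5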